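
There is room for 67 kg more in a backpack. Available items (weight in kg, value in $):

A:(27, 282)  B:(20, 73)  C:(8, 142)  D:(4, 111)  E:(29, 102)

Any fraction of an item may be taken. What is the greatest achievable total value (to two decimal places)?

636.14

Sort by value per unit weight and fill in that order.
Ratios (sorted): D 27.75, C 17.75, A 10.44, B 3.65, E 3.52
take D (4 @ 111); take C (8 @ 142); take A (27 @ 282); take B (20 @ 73); take 8/29 of E → 28.14. Capacity used 67/67.
Total value = 636.14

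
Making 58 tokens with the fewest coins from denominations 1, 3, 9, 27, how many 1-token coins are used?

58 = 2×27 + 1×3 + 1×1
Count of 1: 1

1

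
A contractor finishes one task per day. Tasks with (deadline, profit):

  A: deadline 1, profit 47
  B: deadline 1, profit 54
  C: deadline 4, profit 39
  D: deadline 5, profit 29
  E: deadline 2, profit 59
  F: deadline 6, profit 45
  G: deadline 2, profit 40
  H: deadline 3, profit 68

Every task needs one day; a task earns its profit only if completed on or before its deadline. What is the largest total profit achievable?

294

By profit: H(d3,68), E(d2,59), B(d1,54), A(d1,47), F(d6,45), G(d2,40), C(d4,39), D(d5,29)
H→slot 3; E→slot 2; B→slot 1; A skipped; F→slot 6; G skipped; C→slot 4; D→slot 5.
Profit = 54 + 59 + 68 + 39 + 29 + 45 = 294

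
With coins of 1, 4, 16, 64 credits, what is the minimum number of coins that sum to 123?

123 − 1×64→59 − 3×16→11 − 2×4→3 − 3×1→0
Total coins = 1 + 3 + 2 + 3 = 9

9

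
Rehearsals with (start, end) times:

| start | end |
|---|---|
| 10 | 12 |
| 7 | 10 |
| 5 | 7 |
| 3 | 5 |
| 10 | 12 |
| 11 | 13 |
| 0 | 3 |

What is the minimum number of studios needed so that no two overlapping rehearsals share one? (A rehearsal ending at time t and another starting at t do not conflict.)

3

starts: [0, 3, 5, 7, 10, 10, 11]
ends:   [3, 5, 7, 10, 12, 12, 13]
s0→1 e3→0 s3→1 e5→0 s5→1 e7→0 s7→1 e10→0 s10→1 s10→2 s11→3  — peak 3.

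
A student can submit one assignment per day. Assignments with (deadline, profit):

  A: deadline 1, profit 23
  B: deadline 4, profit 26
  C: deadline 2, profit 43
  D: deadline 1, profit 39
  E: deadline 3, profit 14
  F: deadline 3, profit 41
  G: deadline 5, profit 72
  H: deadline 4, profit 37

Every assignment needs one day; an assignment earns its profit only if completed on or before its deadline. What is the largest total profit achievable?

Take jobs in profit order; each goes to the latest open slot no later than its deadline.
Profit order: G=72 C=43 F=41 D=39 H=37 B=26 A=23 E=14
Assign: G→slot 5, C→slot 2, F→slot 3, D→slot 1, H→slot 4, B skipped, A skipped, E skipped.
Slots: [1:D] [2:C] [3:F] [4:H] [5:G]
Profit = 39 + 43 + 41 + 37 + 72 = 232

232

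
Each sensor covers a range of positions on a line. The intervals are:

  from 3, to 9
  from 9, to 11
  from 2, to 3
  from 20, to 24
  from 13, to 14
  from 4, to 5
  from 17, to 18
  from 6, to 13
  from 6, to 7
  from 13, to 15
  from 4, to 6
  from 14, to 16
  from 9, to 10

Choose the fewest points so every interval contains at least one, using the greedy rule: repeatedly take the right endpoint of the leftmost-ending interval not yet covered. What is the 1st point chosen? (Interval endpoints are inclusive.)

3

Process intervals by earliest right end; each time one isn't hit yet, stab at its right endpoint.
By right end: [2,3]  [4,5]  [4,6]  [6,7]  [3,9]  [9,10]  [9,11]  [6,13]  [13,14]  [13,15]  [14,16]  [17,18]  [20,24]
[2,3] uncovered → point at 3; [4,5] uncovered → point at 5; [6,7] uncovered → point at 7; [9,10] uncovered → point at 10; [13,14] uncovered → point at 14; [17,18] uncovered → point at 18; [20,24] uncovered → point at 24.
Points: 3, 5, 7, 10, 14, 18, 24 (7 total).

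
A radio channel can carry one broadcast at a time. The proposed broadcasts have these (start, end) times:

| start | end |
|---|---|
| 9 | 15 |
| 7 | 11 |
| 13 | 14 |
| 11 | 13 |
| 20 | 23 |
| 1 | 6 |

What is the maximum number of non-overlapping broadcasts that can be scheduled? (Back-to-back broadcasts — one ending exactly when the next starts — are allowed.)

Greedy by earliest finish: after sorting by end time, pick each interval compatible with the last pick.
Sorted by end: (1,6)  (7,11)  (11,13)  (13,14)  (9,15)  (20,23)
take (1,6); take (7,11); take (11,13); take (13,14); skip (9,15); take (20,23).
Selected 5 broadcasts.

5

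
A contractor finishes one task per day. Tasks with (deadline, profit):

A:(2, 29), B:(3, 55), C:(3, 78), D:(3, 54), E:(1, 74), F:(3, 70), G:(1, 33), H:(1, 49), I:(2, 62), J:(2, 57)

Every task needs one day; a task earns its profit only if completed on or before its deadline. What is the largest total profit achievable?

By profit: C(d3,78), E(d1,74), F(d3,70), I(d2,62), J(d2,57), B(d3,55), D(d3,54), H(d1,49), G(d1,33), A(d2,29)
C→slot 3; E→slot 1; F→slot 2; I skipped; J skipped; B skipped; D skipped; H skipped; G skipped; A skipped.
Profit = 74 + 70 + 78 = 222

222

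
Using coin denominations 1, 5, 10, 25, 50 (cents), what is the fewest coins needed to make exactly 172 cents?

7

Greedy: take as many of the largest coin as possible, then repeat with the remainder.
172 − 3×50→22 − 2×10→2 − 2×1→0
Total coins = 3 + 2 + 2 = 7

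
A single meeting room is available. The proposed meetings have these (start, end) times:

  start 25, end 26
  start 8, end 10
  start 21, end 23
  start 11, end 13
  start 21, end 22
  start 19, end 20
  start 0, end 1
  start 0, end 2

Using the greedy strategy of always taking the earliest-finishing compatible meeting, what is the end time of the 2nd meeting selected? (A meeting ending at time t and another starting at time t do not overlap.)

Order by finish time; keep every interval that doesn't clash with the previous kept one.
Sorted by end: (0,1)  (0,2)  (8,10)  (11,13)  (19,20)  (21,22)  (21,23)  (25,26)
take (0,1); skip (0,2); take (8,10); take (11,13); take (19,20); take (21,22); take (25,26).
Selected: (0,1) (8,10) (11,13) (19,20) (21,22) (25,26)

10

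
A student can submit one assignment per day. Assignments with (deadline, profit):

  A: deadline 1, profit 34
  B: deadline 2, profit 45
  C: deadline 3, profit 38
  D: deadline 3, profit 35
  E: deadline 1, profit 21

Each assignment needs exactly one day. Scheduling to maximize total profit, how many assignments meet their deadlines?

3

Sort by profit descending; place each in the latest free slot ≤ its deadline.
Profit order: B=45 C=38 D=35 A=34 E=21
Assign: B→slot 2, C→slot 3, D→slot 1, A skipped, E skipped.
Slots: [1:D] [2:B] [3:C]
3 of 5 scheduled.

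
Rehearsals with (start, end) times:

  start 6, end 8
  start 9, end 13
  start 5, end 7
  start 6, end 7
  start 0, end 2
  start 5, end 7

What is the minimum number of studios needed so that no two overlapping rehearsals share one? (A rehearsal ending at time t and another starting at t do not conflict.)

4

starts: [0, 5, 5, 6, 6, 9]
ends:   [2, 7, 7, 7, 8, 13]
s0→1 e2→0 s5→1 s5→2 s6→3 s6→4  — peak 4.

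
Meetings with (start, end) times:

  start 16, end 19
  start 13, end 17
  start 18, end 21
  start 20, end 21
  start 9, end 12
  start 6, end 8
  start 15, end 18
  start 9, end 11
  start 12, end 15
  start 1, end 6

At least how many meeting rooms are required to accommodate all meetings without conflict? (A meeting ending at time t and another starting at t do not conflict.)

The answer is the maximum number of intervals overlapping at any instant.
Events (time:±→running): 1:+→1 6:-→0 6:+→1 8:-→0 9:+→1 9:+→2 11:-→1 12:-→0 12:+→1 13:+→2 15:-→1 15:+→2 16:+→3 … peak 3.

3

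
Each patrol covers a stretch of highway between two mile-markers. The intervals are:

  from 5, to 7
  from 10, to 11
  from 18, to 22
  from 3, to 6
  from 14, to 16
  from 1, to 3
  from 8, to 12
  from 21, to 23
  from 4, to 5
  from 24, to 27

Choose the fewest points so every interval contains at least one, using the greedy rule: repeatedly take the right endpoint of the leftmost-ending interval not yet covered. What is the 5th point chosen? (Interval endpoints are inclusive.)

22

Process intervals by earliest right end; each time one isn't hit yet, stab at its right endpoint.
Sorted: [1,3] [4,5] [3,6] [5,7] [10,11] [8,12] [14,16] [18,22] [21,23] [24,27]
{[1,3]} hit by 3; {[4,5],[3,6],[5,7]} hit by 5; {[10,11],[8,12]} hit by 11; {[14,16]} hit by 16; {[18,22],[21,23]} hit by 22; {[24,27]} hit by 27.
Points: 3, 5, 11, 16, 22, 27 (6 total).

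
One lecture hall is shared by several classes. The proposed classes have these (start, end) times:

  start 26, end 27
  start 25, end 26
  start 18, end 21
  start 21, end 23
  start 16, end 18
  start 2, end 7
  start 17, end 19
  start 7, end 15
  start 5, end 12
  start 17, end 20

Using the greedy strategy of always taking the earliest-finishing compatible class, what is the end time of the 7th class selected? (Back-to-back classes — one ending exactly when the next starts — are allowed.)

Sort by end time and greedily take each interval whose start is ≥ the last chosen end.
By end time: (2,7), (5,12), (7,15), (16,18), (17,19), (17,20), (18,21), (21,23), (25,26), (26,27).
Pick (2,7); next start ≥ 7 → (7,15); next start ≥ 15 → (16,18); next start ≥ 18 → (18,21); next start ≥ 21 → (21,23); next start ≥ 23 → (25,26); next start ≥ 26 → (26,27).
Selected: (2,7) (7,15) (16,18) (18,21) (21,23) (25,26) (26,27)

27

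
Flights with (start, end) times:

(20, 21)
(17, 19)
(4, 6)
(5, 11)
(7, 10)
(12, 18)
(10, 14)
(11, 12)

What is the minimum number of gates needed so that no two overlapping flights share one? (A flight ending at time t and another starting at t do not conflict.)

The answer is the maximum number of intervals overlapping at any instant.
starts: [4, 5, 7, 10, 11, 12, 17, 20]
ends:   [6, 10, 11, 12, 14, 18, 19, 21]
s4→1 s5→2  — peak 2.

2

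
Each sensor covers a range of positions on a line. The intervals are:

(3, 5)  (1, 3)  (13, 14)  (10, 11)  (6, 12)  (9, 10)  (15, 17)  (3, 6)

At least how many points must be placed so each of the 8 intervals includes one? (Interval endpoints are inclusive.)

Sort by right endpoint; whenever an interval is uncovered, place a point at its right end.
By right end: [1,3]  [3,5]  [3,6]  [9,10]  [10,11]  [6,12]  [13,14]  [15,17]
[1,3] uncovered → point at 3; [9,10] uncovered → point at 10; [13,14] uncovered → point at 14; [15,17] uncovered → point at 17.
Points: 3, 10, 14, 17 (4 total).

4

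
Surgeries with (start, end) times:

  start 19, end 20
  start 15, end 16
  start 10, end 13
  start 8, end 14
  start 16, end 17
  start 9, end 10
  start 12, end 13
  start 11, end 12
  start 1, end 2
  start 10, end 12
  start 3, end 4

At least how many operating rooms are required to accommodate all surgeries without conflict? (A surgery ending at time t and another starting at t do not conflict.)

Count concurrent intervals with a sweep; the peak is the room count.
Events (time:±→running): 1:+→1 2:-→0 3:+→1 4:-→0 8:+→1 9:+→2 10:-→1 10:+→2 10:+→3 11:+→4 … peak 4.

4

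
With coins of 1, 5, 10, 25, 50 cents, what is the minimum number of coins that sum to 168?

8

168 − 3×50→18 − 1×10→8 − 1×5→3 − 3×1→0
Total coins = 3 + 1 + 1 + 3 = 8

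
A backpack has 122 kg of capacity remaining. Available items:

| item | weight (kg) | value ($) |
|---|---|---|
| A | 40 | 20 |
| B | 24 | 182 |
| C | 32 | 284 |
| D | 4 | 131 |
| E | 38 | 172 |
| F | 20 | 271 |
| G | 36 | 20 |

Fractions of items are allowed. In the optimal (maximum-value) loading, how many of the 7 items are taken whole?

Ratios (sorted): D 32.75, F 13.55, C 8.88, B 7.58, E 4.53, G 0.56, A 0.50
take D (4 @ 131); take F (20 @ 271); take C (32 @ 284); take B (24 @ 182); take E (38 @ 172); take 4/36 of G → 2.22. Capacity used 122/122.
5 item(s) taken whole; one partial (take 4/36 of G).

5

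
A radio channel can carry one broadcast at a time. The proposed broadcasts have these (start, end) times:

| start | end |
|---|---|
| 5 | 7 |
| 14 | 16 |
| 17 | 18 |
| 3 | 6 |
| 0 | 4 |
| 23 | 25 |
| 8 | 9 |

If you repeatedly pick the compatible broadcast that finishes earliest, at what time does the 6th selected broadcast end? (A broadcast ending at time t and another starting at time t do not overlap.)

Order by finish time; keep every interval that doesn't clash with the previous kept one.
Sorted by end: (0,4)  (3,6)  (5,7)  (8,9)  (14,16)  (17,18)  (23,25)
take (0,4); take (5,7); take (8,9); take (14,16); take (17,18); take (23,25).
Selected: (0,4) (5,7) (8,9) (14,16) (17,18) (23,25)

25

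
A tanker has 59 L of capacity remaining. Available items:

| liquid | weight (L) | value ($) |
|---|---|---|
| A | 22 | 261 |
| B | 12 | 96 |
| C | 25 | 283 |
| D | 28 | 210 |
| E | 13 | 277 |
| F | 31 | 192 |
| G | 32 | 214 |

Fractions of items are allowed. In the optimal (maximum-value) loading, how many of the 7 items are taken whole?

Order: E (277/13=21.31) > A (261/22=11.86) > C (283/25=11.32) > B (96/12=8.00) > D (210/28=7.50) > G (214/32=6.69) > F (192/31=6.19)
Fill: take E (13 @ 277) → take A (22 @ 261) → take 24/25 of C → 271.68; 59/59 used.
2 item(s) taken whole; one partial (take 24/25 of C).

2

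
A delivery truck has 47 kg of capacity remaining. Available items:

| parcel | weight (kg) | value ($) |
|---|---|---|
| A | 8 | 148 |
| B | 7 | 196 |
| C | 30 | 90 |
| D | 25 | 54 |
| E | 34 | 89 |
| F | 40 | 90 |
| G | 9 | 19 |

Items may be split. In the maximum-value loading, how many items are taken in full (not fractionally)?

3

Sort by value per unit weight and fill in that order.
Order: B (196/7=28.00) > A (148/8=18.50) > C (90/30=3.00) > E (89/34=2.62) > F (90/40=2.25) > D (54/25=2.16) > G (19/9=2.11)
Fill: take B (7 @ 196) → take A (8 @ 148) → take C (30 @ 90) → take 2/34 of E → 5.24; 47/47 used.
3 item(s) taken whole; one partial (take 2/34 of E).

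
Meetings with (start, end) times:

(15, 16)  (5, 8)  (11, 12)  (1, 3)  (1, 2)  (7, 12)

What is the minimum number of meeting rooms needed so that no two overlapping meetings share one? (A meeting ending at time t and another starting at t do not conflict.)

2

The answer is the maximum number of intervals overlapping at any instant.
Events (time:±→running): 1:+→1 1:+→2 … peak 2.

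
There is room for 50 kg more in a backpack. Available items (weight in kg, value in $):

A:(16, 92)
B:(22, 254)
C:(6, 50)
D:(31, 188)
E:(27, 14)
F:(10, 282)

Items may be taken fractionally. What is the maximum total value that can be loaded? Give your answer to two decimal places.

658.77

Ratios (sorted): F 28.20, B 11.55, C 8.33, D 6.06, A 5.75, E 0.52
take F (10 @ 282); take B (22 @ 254); take C (6 @ 50); take 12/31 of D → 72.77. Capacity used 50/50.
Total value = 658.77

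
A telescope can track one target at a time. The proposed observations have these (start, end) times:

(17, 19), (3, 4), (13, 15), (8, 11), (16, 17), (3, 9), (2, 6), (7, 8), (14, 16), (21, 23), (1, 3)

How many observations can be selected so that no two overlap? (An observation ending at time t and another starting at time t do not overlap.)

8

By end time: (1,3), (3,4), (2,6), (7,8), (3,9), (8,11), (13,15), (14,16), (16,17), (17,19), (21,23).
Pick (1,3); next start ≥ 3 → (3,4); next start ≥ 4 → (7,8); next start ≥ 8 → (8,11); next start ≥ 11 → (13,15); next start ≥ 15 → (16,17); next start ≥ 17 → (17,19); next start ≥ 19 → (21,23).
Selected 8 observations.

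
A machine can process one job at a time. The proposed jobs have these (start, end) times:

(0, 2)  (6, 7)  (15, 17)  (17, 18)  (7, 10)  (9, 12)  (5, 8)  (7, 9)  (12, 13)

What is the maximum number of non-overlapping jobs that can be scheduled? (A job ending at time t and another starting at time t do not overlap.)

7

By end time: (0,2), (6,7), (5,8), (7,9), (7,10), (9,12), (12,13), (15,17), (17,18).
Pick (0,2); next start ≥ 2 → (6,7); next start ≥ 7 → (7,9); next start ≥ 9 → (9,12); next start ≥ 12 → (12,13); next start ≥ 13 → (15,17); next start ≥ 17 → (17,18).
Selected 7 jobs.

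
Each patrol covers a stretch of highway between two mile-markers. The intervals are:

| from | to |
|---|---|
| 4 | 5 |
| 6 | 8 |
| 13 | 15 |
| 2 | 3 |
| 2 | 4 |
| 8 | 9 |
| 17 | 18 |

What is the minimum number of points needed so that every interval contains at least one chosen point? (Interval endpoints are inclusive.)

5

Sorted: [2,3] [2,4] [4,5] [6,8] [8,9] [13,15] [17,18]
{[2,3],[2,4]} hit by 3; {[4,5]} hit by 5; {[6,8],[8,9]} hit by 8; {[13,15]} hit by 15; {[17,18]} hit by 18.
Points: 3, 5, 8, 15, 18 (5 total).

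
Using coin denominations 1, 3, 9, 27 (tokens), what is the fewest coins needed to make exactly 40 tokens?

Greedy: take as many of the largest coin as possible, then repeat with the remainder.
40 − 1×27→13 − 1×9→4 − 1×3→1 − 1×1→0
Total coins = 1 + 1 + 1 + 1 = 4

4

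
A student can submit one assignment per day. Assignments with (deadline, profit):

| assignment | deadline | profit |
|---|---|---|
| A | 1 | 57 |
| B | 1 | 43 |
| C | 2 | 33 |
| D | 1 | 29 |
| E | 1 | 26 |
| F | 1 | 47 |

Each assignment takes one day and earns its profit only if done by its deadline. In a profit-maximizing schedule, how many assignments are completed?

Profit order: A=57 F=47 B=43 C=33 D=29 E=26
Assign: A→slot 1, F skipped, B skipped, C→slot 2, D skipped, E skipped.
Slots: [1:A] [2:C]
2 of 6 scheduled.

2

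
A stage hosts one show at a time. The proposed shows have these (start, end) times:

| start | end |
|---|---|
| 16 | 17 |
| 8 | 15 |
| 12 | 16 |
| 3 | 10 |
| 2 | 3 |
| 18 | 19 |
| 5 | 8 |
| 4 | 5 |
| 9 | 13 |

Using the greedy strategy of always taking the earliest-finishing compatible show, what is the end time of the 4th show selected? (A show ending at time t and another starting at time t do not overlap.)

13

By end time: (2,3), (4,5), (5,8), (3,10), (9,13), (8,15), (12,16), (16,17), (18,19).
Pick (2,3); next start ≥ 3 → (4,5); next start ≥ 5 → (5,8); next start ≥ 8 → (9,13); next start ≥ 13 → (16,17); next start ≥ 17 → (18,19).
Selected: (2,3) (4,5) (5,8) (9,13) (16,17) (18,19)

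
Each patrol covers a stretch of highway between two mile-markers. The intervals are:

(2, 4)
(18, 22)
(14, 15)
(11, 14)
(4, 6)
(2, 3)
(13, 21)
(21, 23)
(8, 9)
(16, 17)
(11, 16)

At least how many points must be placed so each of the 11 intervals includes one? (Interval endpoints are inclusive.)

Sort by right endpoint; whenever an interval is uncovered, place a point at its right end.
Sorted: [2,3] [2,4] [4,6] [8,9] [11,14] [14,15] [11,16] [16,17] [13,21] [18,22] [21,23]
{[2,3],[2,4]} hit by 3; {[4,6]} hit by 6; {[8,9]} hit by 9; {[11,14],[14,15],[11,16]} hit by 14; {[16,17],[13,21]} hit by 17; {[18,22],[21,23]} hit by 22.
Points: 3, 6, 9, 14, 17, 22 (6 total).

6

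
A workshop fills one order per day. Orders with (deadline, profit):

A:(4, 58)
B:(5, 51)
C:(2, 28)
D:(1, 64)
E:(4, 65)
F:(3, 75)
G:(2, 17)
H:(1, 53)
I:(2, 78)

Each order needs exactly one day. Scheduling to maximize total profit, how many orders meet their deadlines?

5

Sort by profit descending; place each in the latest free slot ≤ its deadline.
Profit order: I=78 F=75 E=65 D=64 A=58 H=53 B=51 C=28 G=17
Assign: I→slot 2, F→slot 3, E→slot 4, D→slot 1, A skipped, H skipped, B→slot 5, C skipped, G skipped.
Slots: [1:D] [2:I] [3:F] [4:E] [5:B]
5 of 9 scheduled.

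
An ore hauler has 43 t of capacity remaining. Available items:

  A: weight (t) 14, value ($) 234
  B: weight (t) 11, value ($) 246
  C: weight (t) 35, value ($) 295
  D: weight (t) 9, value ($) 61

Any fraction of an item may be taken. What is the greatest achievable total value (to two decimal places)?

Sort by value per unit weight and fill in that order.
Ratios (sorted): B 22.36, A 16.71, C 8.43, D 6.78
take B (11 @ 246); take A (14 @ 234); take 18/35 of C → 151.71. Capacity used 43/43.
Total value = 631.71

631.71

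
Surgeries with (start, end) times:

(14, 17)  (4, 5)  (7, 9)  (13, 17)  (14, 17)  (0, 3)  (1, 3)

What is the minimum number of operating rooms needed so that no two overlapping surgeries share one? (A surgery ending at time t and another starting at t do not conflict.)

3

Events (time:±→running): 0:+→1 1:+→2 3:-→1 3:-→0 4:+→1 5:-→0 7:+→1 9:-→0 13:+→1 14:+→2 14:+→3 … peak 3.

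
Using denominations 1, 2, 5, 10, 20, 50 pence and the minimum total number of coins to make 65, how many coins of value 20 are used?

0

65 − 1×50→15 − 1×10→5 − 1×5→0
Count of 20: 0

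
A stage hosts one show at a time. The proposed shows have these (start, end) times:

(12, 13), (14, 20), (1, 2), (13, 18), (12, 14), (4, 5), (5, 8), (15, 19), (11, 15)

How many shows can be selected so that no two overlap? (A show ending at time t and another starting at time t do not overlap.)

Sorted by end: (1,2)  (4,5)  (5,8)  (12,13)  (12,14)  (11,15)  (13,18)  (15,19)  (14,20)
take (1,2); take (4,5); take (5,8); take (12,13); skip (12,14); take (13,18).
Selected 5 shows.

5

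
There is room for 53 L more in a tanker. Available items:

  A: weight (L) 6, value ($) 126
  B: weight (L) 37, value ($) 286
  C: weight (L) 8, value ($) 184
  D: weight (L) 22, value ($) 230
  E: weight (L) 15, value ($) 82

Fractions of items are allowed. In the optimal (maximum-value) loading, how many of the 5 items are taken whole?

3

Greedy by value/weight ratio, highest first.
Ratios (sorted): C 23.00, A 21.00, D 10.45, B 7.73, E 5.47
take C (8 @ 184); take A (6 @ 126); take D (22 @ 230); take 17/37 of B → 131.41. Capacity used 53/53.
3 item(s) taken whole; one partial (take 17/37 of B).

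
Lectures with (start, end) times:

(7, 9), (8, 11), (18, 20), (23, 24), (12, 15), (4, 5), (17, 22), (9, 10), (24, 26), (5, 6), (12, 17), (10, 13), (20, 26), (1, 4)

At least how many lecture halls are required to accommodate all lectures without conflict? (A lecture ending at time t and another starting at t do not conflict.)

3

Events (time:±→running): 1:+→1 4:-→0 4:+→1 5:-→0 5:+→1 6:-→0 7:+→1 8:+→2 9:-→1 9:+→2 10:-→1 10:+→2 11:-→1 12:+→2 12:+→3 … peak 3.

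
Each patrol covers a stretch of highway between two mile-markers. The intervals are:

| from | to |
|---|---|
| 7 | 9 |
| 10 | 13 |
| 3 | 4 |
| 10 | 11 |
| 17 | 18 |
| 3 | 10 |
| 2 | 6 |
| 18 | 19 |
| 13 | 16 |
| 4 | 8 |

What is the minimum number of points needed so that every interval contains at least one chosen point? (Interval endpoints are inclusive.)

5

Process intervals by earliest right end; each time one isn't hit yet, stab at its right endpoint.
Sorted: [3,4] [2,6] [4,8] [7,9] [3,10] [10,11] [10,13] [13,16] [17,18] [18,19]
{[3,4],[2,6],[4,8]} hit by 4; {[7,9],[3,10]} hit by 9; {[10,11],[10,13]} hit by 11; {[13,16]} hit by 16; {[17,18],[18,19]} hit by 18.
Points: 4, 9, 11, 16, 18 (5 total).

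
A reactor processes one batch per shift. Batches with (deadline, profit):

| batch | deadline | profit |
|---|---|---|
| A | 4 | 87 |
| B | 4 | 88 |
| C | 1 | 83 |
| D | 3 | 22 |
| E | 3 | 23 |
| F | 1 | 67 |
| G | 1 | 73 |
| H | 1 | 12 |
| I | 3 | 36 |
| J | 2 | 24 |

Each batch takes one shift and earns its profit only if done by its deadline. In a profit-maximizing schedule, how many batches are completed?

4

By profit: B(d4,88), A(d4,87), C(d1,83), G(d1,73), F(d1,67), I(d3,36), J(d2,24), E(d3,23), D(d3,22), H(d1,12)
B→slot 4; A→slot 3; C→slot 1; G skipped; F skipped; I→slot 2; J skipped; E skipped; D skipped; H skipped.
4 of 10 scheduled.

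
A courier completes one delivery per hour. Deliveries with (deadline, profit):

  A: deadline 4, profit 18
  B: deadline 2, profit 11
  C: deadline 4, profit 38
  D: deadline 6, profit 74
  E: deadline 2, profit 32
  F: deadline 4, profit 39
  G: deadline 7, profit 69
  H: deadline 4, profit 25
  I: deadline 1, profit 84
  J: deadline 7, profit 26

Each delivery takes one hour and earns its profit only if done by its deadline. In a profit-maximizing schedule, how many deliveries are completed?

Sort by profit descending; place each in the latest free slot ≤ its deadline.
By profit: I(d1,84), D(d6,74), G(d7,69), F(d4,39), C(d4,38), E(d2,32), J(d7,26), H(d4,25), A(d4,18), B(d2,11)
I→slot 1; D→slot 6; G→slot 7; F→slot 4; C→slot 3; E→slot 2; J→slot 5; H skipped; A skipped; B skipped.
7 of 10 scheduled.

7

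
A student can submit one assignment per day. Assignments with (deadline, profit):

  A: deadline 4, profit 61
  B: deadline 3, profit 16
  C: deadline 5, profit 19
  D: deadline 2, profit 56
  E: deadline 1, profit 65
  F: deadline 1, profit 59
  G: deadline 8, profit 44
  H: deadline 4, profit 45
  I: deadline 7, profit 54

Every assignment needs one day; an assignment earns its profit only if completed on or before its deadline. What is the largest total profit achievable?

By profit: E(d1,65), A(d4,61), F(d1,59), D(d2,56), I(d7,54), H(d4,45), G(d8,44), C(d5,19), B(d3,16)
E→slot 1; A→slot 4; F skipped; D→slot 2; I→slot 7; H→slot 3; G→slot 8; C→slot 5; B skipped.
Profit = 65 + 56 + 45 + 61 + 19 + 54 + 44 = 344

344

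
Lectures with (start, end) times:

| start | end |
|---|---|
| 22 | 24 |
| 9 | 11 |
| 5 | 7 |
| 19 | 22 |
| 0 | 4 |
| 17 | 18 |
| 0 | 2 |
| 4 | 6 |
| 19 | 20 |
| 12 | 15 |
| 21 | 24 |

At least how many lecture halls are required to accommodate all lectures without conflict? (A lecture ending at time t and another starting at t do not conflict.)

2

The answer is the maximum number of intervals overlapping at any instant.
Events (time:±→running): 0:+→1 0:+→2 … peak 2.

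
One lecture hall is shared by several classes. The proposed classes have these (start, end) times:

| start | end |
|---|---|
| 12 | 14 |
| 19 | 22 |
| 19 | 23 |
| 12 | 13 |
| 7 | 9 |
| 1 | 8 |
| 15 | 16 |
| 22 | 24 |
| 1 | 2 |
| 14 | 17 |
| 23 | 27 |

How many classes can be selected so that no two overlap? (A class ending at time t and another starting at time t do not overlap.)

Order by finish time; keep every interval that doesn't clash with the previous kept one.
By end time: (1,2), (1,8), (7,9), (12,13), (12,14), (15,16), (14,17), (19,22), (19,23), (22,24), (23,27).
Pick (1,2); next start ≥ 2 → (7,9); next start ≥ 9 → (12,13); next start ≥ 13 → (15,16); next start ≥ 16 → (19,22); next start ≥ 22 → (22,24).
Selected 6 classes.

6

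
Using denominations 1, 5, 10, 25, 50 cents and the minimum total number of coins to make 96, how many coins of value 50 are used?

1

Use the largest denomination that fits, subtract, and repeat.
96 = 1×50 + 1×25 + 2×10 + 1×1
Count of 50: 1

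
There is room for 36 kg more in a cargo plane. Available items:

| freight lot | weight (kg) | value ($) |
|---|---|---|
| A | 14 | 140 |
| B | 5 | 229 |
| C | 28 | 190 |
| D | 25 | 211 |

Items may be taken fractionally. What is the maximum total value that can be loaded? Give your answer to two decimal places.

Greedy by value/weight ratio, highest first.
Ratios (sorted): B 45.80, A 10.00, D 8.44, C 6.79
take B (5 @ 229); take A (14 @ 140); take 17/25 of D → 143.48. Capacity used 36/36.
Total value = 512.48

512.48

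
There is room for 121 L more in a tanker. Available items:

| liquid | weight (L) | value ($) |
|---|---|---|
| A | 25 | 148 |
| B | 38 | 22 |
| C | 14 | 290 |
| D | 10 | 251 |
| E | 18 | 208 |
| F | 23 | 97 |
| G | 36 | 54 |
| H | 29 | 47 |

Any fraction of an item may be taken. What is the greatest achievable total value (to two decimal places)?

1044.00

Sort by value per unit weight and fill in that order.
Ratios (sorted): D 25.10, C 20.71, E 11.56, A 5.92, F 4.22, H 1.62, G 1.50, B 0.58
take D (10 @ 251); take C (14 @ 290); take E (18 @ 208); take A (25 @ 148); take F (23 @ 97); take H (29 @ 47); take 2/36 of G → 3.00. Capacity used 121/121.
Total value = 1044.00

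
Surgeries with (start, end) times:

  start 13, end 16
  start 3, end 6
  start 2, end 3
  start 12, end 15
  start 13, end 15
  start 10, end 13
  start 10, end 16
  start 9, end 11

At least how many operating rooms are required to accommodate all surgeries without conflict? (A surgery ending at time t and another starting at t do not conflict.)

4

Events (time:±→running): 2:+→1 3:-→0 3:+→1 6:-→0 9:+→1 10:+→2 10:+→3 11:-→2 12:+→3 13:-→2 13:+→3 13:+→4 … peak 4.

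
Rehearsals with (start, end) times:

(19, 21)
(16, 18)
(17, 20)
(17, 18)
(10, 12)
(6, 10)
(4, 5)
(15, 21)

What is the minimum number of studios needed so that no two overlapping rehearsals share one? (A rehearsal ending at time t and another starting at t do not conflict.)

4

The answer is the maximum number of intervals overlapping at any instant.
starts: [4, 6, 10, 15, 16, 17, 17, 19]
ends:   [5, 10, 12, 18, 18, 20, 21, 21]
s4→1 e5→0 s6→1 e10→0 s10→1 e12→0 s15→1 s16→2 s17→3 s17→4  — peak 4.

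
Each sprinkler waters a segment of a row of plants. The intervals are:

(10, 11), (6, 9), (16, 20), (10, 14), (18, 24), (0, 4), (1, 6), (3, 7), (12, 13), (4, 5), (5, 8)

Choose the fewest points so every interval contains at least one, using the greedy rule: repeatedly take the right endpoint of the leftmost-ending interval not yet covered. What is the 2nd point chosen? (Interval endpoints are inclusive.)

By right end: [0,4]  [4,5]  [1,6]  [3,7]  [5,8]  [6,9]  [10,11]  [12,13]  [10,14]  [16,20]  [18,24]
[0,4] uncovered → point at 4; [5,8] uncovered → point at 8; [10,11] uncovered → point at 11; [12,13] uncovered → point at 13; [16,20] uncovered → point at 20.
Points: 4, 8, 11, 13, 20 (5 total).

8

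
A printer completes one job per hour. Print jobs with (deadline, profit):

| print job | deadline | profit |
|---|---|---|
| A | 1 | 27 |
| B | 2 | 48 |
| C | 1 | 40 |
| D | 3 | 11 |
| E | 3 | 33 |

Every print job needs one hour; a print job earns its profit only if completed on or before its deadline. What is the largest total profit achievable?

Sort by profit descending; place each in the latest free slot ≤ its deadline.
By profit: B(d2,48), C(d1,40), E(d3,33), A(d1,27), D(d3,11)
B→slot 2; C→slot 1; E→slot 3; A skipped; D skipped.
Profit = 40 + 48 + 33 = 121

121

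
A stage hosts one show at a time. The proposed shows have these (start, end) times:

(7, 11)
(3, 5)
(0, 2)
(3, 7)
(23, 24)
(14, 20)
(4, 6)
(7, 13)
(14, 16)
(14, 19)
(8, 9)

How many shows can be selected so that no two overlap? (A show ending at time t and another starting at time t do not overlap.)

By end time: (0,2), (3,5), (4,6), (3,7), (8,9), (7,11), (7,13), (14,16), (14,19), (14,20), (23,24).
Pick (0,2); next start ≥ 2 → (3,5); next start ≥ 5 → (8,9); next start ≥ 9 → (14,16); next start ≥ 16 → (23,24).
Selected 5 shows.

5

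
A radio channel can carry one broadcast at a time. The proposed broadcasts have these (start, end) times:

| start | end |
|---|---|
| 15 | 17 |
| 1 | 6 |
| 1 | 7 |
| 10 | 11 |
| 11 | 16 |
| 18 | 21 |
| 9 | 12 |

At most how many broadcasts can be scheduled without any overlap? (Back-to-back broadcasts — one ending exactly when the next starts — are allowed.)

4

Sorted by end: (1,6)  (1,7)  (10,11)  (9,12)  (11,16)  (15,17)  (18,21)
take (1,6); take (10,11); take (11,16); skip (15,17); take (18,21).
Selected 4 broadcasts.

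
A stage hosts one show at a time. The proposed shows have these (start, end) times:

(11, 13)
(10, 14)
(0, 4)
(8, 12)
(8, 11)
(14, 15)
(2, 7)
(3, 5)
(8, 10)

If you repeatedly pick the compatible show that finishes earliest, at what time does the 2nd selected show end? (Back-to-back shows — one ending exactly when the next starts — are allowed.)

Order by finish time; keep every interval that doesn't clash with the previous kept one.
By end time: (0,4), (3,5), (2,7), (8,10), (8,11), (8,12), (11,13), (10,14), (14,15).
Pick (0,4); next start ≥ 4 → (8,10); next start ≥ 10 → (11,13); next start ≥ 13 → (14,15).
Selected: (0,4) (8,10) (11,13) (14,15)

10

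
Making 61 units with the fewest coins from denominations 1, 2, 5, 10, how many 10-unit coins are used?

6

61 − 6×10→1 − 1×1→0
Count of 10: 6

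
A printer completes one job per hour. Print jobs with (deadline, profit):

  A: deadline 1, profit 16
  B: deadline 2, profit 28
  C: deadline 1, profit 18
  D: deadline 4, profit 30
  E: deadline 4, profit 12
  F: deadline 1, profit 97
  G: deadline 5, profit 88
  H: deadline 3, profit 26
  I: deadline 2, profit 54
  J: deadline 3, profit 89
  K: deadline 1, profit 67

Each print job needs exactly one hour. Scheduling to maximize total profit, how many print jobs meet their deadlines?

Profit order: F=97 J=89 G=88 K=67 I=54 D=30 B=28 H=26 C=18 A=16 E=12
Assign: F→slot 1, J→slot 3, G→slot 5, K skipped, I→slot 2, D→slot 4, B skipped, H skipped, C skipped, A skipped, E skipped.
Slots: [1:F] [2:I] [3:J] [4:D] [5:G]
5 of 11 scheduled.

5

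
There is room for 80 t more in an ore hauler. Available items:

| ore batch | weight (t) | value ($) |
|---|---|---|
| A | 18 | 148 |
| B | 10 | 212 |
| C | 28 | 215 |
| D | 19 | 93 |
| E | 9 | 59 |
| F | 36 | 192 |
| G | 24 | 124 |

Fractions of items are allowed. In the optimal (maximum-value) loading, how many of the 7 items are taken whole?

4

Greedy by value/weight ratio, highest first.
Ratios (sorted): B 21.20, A 8.22, C 7.68, E 6.56, F 5.33, G 5.17, D 4.89
take B (10 @ 212); take A (18 @ 148); take C (28 @ 215); take E (9 @ 59); take 15/36 of F → 80.00. Capacity used 80/80.
4 item(s) taken whole; one partial (take 15/36 of F).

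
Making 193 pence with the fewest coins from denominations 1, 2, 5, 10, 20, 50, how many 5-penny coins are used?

Use the largest denomination that fits, subtract, and repeat.
193 − 3×50→43 − 2×20→3 − 1×2→1 − 1×1→0
Count of 5: 0

0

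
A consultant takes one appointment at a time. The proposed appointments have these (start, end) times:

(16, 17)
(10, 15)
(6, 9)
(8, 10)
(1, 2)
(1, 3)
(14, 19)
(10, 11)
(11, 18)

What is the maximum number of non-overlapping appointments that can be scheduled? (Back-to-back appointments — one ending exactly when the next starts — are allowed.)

Sorted by end: (1,2)  (1,3)  (6,9)  (8,10)  (10,11)  (10,15)  (16,17)  (11,18)  (14,19)
take (1,2); skip (1,3); take (6,9); take (10,11); take (16,17); skip (14,19).
Selected 4 appointments.

4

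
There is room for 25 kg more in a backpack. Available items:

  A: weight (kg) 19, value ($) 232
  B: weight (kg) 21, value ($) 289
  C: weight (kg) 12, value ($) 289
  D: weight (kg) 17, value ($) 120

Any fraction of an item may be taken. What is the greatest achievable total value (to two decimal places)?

Greedy by value/weight ratio, highest first.
Ratios (sorted): C 24.08, B 13.76, A 12.21, D 7.06
take C (12 @ 289); take 13/21 of B → 178.90. Capacity used 25/25.
Total value = 467.90

467.90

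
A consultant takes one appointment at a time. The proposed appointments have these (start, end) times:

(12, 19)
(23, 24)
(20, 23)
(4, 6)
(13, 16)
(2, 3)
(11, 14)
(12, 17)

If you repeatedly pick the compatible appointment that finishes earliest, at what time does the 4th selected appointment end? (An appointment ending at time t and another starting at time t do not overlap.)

23

Sorted by end: (2,3)  (4,6)  (11,14)  (13,16)  (12,17)  (12,19)  (20,23)  (23,24)
take (2,3); take (4,6); take (11,14); take (20,23); take (23,24).
Selected: (2,3) (4,6) (11,14) (20,23) (23,24)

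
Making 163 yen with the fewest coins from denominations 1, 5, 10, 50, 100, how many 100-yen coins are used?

Use the largest denomination that fits, subtract, and repeat.
163 = 1×100 + 1×50 + 1×10 + 3×1
Count of 100: 1

1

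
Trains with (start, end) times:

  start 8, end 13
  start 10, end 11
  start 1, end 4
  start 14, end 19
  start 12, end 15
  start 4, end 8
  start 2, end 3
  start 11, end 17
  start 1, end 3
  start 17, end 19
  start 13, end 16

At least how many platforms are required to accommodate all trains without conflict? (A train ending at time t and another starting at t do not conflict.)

Count concurrent intervals with a sweep; the peak is the room count.
starts: [1, 1, 2, 4, 8, 10, 11, 12, 13, 14, 17]
ends:   [3, 3, 4, 8, 11, 13, 15, 16, 17, 19, 19]
s1→1 s1→2 s2→3 e3→2 e3→1 e4→0 s4→1 e8→0 s8→1 s10→2 e11→1 s11→2 s12→3 e13→2 s13→3 s14→4  — peak 4.

4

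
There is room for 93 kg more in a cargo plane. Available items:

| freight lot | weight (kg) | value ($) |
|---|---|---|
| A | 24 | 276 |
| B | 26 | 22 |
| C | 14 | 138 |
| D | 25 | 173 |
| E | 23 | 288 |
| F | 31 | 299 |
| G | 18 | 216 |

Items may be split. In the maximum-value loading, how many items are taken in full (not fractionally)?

Ratios (sorted): E 12.52, G 12.00, A 11.50, C 9.86, F 9.65, D 6.92, B 0.85
take E (23 @ 288); take G (18 @ 216); take A (24 @ 276); take C (14 @ 138); take 14/31 of F → 135.03. Capacity used 93/93.
4 item(s) taken whole; one partial (take 14/31 of F).

4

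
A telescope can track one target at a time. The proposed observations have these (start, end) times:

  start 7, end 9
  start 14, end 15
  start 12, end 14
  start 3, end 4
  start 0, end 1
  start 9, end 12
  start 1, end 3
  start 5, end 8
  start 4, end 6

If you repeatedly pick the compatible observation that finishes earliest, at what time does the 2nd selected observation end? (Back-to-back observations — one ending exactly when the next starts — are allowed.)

3

Order by finish time; keep every interval that doesn't clash with the previous kept one.
By end time: (0,1), (1,3), (3,4), (4,6), (5,8), (7,9), (9,12), (12,14), (14,15).
Pick (0,1); next start ≥ 1 → (1,3); next start ≥ 3 → (3,4); next start ≥ 4 → (4,6); next start ≥ 6 → (7,9); next start ≥ 9 → (9,12); next start ≥ 12 → (12,14); next start ≥ 14 → (14,15).
Selected: (0,1) (1,3) (3,4) (4,6) (7,9) (9,12) (12,14) (14,15)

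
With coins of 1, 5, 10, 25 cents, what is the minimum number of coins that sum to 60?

3

Use the largest denomination that fits, subtract, and repeat.
60 = 2×25 + 1×10
Total coins = 2 + 1 = 3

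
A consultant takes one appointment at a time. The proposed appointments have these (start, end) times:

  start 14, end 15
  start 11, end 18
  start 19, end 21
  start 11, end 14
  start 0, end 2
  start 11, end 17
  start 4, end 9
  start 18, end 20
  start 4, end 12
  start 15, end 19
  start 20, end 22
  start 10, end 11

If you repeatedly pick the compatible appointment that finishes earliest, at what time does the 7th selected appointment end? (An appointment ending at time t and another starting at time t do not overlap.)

21

Greedy by earliest finish: after sorting by end time, pick each interval compatible with the last pick.
By end time: (0,2), (4,9), (10,11), (4,12), (11,14), (14,15), (11,17), (11,18), (15,19), (18,20), (19,21), (20,22).
Pick (0,2); next start ≥ 2 → (4,9); next start ≥ 9 → (10,11); next start ≥ 11 → (11,14); next start ≥ 14 → (14,15); next start ≥ 15 → (15,19); next start ≥ 19 → (19,21).
Selected: (0,2) (4,9) (10,11) (11,14) (14,15) (15,19) (19,21)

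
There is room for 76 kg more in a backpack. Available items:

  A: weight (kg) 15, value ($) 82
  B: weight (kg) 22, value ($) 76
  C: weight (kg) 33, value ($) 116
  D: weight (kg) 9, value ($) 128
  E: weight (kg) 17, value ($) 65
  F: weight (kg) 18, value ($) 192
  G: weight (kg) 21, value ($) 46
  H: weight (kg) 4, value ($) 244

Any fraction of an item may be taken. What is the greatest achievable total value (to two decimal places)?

Sort by value per unit weight and fill in that order.
Order: H (244/4=61.00) > D (128/9=14.22) > F (192/18=10.67) > A (82/15=5.47) > E (65/17=3.82) > C (116/33=3.52) > B (76/22=3.45) > G (46/21=2.19)
Fill: take H (4 @ 244) → take D (9 @ 128) → take F (18 @ 192) → take A (15 @ 82) → take E (17 @ 65) → take 13/33 of C → 45.70; 76/76 used.
Total value = 756.70

756.70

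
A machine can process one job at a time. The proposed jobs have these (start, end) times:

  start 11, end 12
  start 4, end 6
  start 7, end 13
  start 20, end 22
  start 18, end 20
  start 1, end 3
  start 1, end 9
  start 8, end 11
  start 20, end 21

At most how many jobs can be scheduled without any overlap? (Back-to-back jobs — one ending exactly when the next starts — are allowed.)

Greedy by earliest finish: after sorting by end time, pick each interval compatible with the last pick.
By end time: (1,3), (4,6), (1,9), (8,11), (11,12), (7,13), (18,20), (20,21), (20,22).
Pick (1,3); next start ≥ 3 → (4,6); next start ≥ 6 → (8,11); next start ≥ 11 → (11,12); next start ≥ 12 → (18,20); next start ≥ 20 → (20,21).
Selected 6 jobs.

6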